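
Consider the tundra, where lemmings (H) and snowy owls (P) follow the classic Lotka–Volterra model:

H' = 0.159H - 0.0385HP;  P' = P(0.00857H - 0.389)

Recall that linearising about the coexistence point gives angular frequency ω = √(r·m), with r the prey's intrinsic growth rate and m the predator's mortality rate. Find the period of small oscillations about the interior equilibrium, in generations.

Here r = 0.159 and m = 0.389, so r·m = 0.0619.
ω = √0.0619 = 0.249 per generation, hence T = 2π/ω ≈ 25.3 generations.

T ≈ 25.3 generations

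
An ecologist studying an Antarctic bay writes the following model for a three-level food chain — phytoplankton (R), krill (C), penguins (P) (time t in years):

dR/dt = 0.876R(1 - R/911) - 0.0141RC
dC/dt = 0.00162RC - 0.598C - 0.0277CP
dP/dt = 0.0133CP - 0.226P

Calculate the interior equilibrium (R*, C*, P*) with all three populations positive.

From dP/dt = 0: 0.0133C* = 0.226, so C* = 17.
From dR/dt = 0: 0.876(1 - R*/911) = 0.0141·17, giving R* = 911·(1 - 0.274) = 662.
From dC/dt = 0: 0.00162·662 - 0.598 = 0.0277P*, so P* = 0.474/0.0277 = 17.1.

R* ≈ 662, C* ≈ 17, P* ≈ 17.1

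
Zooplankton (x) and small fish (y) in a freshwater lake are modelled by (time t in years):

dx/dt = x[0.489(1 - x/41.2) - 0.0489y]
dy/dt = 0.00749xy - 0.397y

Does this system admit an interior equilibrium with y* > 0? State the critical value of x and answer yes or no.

The predator equation gives dy/dt > 0 only when x > 0.397/0.00749 = 53.
Without the predator, x → K = 41.2. Since 41.2 < 53, the predator cannot invade.

Threshold x = 53; K < 53, so no, the predator goes extinct.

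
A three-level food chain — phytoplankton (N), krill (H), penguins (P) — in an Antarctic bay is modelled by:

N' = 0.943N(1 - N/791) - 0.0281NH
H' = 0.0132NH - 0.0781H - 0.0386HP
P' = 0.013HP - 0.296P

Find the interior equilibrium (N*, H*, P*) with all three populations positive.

N* ≈ 254, H* ≈ 22.8, P* ≈ 84.9

From dP/dt = 0: 0.013H* = 0.296, so H* = 22.8.
From dN/dt = 0: 0.943(1 - N*/791) = 0.0281·22.8, giving N* = 791·(1 - 0.678) = 254.
From dH/dt = 0: 0.0132·254 - 0.0781 = 0.0386P*, so P* = 3.28/0.0386 = 84.9.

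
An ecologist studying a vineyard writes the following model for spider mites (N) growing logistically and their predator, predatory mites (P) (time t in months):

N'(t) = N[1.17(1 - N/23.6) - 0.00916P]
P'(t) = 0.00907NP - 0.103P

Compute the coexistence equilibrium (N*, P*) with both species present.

From dP/dt = 0 with P > 0: 0.00907N* = 0.103, so N* = 11.4.
Substitute into dN/dt = 0: 1.17(1 - 11.4/23.6) = 0.00916P*.
The bracket is 0.519, giving P* = 0.607/0.00916 = 66.3.

N* ≈ 11.4, P* ≈ 66.3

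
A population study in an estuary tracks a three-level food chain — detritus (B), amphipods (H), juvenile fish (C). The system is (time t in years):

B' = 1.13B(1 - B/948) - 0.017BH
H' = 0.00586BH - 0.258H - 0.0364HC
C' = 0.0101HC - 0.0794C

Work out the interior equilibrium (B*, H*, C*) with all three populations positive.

B* ≈ 836, H* ≈ 7.86, C* ≈ 127

From dC/dt = 0: 0.0101H* = 0.0794, so H* = 7.86.
From dB/dt = 0: 1.13(1 - B*/948) = 0.017·7.86, giving B* = 948·(1 - 0.118) = 836.
From dH/dt = 0: 0.00586·836 - 0.258 = 0.0364C*, so C* = 4.64/0.0364 = 127.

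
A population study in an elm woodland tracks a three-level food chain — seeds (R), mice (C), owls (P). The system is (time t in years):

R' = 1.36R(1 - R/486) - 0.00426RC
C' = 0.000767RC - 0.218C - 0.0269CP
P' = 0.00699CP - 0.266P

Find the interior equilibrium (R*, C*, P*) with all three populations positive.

R* ≈ 428, C* ≈ 38.1, P* ≈ 4.1

From dP/dt = 0: 0.00699C* = 0.266, so C* = 38.1.
From dR/dt = 0: 1.36(1 - R*/486) = 0.00426·38.1, giving R* = 486·(1 - 0.119) = 428.
From dC/dt = 0: 0.000767·428 - 0.218 = 0.0269P*, so P* = 0.11/0.0269 = 4.1.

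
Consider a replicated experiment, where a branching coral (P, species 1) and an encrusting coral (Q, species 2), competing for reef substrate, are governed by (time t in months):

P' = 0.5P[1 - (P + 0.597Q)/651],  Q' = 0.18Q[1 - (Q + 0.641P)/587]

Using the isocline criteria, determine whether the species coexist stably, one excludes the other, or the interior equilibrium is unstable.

Compare the nullcline intercepts: K1/α12 = 651/0.597 = 1090 > K2 = 587; K2/α21 = 587/0.641 = 916 > K1 = 651.
Since both inequalities hold, each species can invade when rare, so the interior equilibrium is stable.

stable coexistence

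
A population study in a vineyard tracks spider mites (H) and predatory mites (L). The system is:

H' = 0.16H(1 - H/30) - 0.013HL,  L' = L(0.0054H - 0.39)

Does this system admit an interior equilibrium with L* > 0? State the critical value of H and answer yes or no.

Threshold H = 72.2; K < 72.2, so no, the predator goes extinct.

The predator equation gives dL/dt > 0 only when H > 0.39/0.0054 = 72.2.
Without the predator, H → K = 30. Since 30 < 72.2, the predator cannot invade.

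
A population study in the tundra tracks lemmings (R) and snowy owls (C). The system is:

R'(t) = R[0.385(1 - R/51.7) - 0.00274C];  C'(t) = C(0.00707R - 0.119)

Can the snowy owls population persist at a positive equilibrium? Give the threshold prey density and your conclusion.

Threshold R = 16.8; K > 16.8, so yes, the predator persists.

The predator equation gives dC/dt > 0 only when R > 0.119/0.00707 = 16.8.
Without the predator, R → K = 51.7. Since 51.7 > 16.8, the predator can invade and persist.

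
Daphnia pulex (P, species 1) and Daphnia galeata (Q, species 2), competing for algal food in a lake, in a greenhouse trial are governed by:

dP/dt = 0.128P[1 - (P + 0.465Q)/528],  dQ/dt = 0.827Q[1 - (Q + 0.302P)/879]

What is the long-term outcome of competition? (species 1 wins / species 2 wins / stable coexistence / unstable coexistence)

Compare the nullcline intercepts: K1/α12 = 528/0.465 = 1140 > K2 = 879; K2/α21 = 879/0.302 = 2910 > K1 = 528.
Since both inequalities hold, each species can invade when rare, so the interior equilibrium is stable.

stable coexistence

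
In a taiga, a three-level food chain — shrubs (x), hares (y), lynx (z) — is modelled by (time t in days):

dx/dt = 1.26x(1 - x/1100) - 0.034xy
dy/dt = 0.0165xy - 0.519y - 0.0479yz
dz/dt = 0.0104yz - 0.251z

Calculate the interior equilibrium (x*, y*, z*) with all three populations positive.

From dz/dt = 0: 0.0104y* = 0.251, so y* = 24.1.
From dx/dt = 0: 1.26(1 - x*/1100) = 0.034·24.1, giving x* = 1100·(1 - 0.651) = 384.
From dy/dt = 0: 0.0165·384 - 0.519 = 0.0479z*, so z* = 5.81/0.0479 = 121.

x* ≈ 384, y* ≈ 24.1, z* ≈ 121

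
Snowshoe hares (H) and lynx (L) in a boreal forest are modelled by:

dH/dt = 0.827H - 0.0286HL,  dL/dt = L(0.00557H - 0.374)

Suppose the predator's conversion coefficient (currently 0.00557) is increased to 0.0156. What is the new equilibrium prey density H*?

H* ≈ 24

At the interior fixed point, setting dL/dt = 0 with L > 0 fixes H* = (predator death rate)/(HL coefficient) — independent of the other coefficients.
With the change, H* = 0.374/0.0156 = 24; it falls from 67.1.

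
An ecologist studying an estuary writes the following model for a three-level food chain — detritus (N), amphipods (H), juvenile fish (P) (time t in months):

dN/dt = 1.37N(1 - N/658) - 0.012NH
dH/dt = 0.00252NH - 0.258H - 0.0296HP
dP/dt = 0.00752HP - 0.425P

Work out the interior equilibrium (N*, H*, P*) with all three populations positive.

From dP/dt = 0: 0.00752H* = 0.425, so H* = 56.5.
From dN/dt = 0: 1.37(1 - N*/658) = 0.012·56.5, giving N* = 658·(1 - 0.495) = 332.
From dH/dt = 0: 0.00252·332 - 0.258 = 0.0296P*, so P* = 0.579/0.0296 = 19.6.

N* ≈ 332, H* ≈ 56.5, P* ≈ 19.6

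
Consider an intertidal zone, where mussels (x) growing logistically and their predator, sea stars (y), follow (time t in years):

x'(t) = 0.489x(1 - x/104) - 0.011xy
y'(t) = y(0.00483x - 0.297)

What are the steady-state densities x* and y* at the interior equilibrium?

From dy/dt = 0 with y > 0: 0.00483x* = 0.297, so x* = 61.5.
Substitute into dx/dt = 0: 0.489(1 - 61.5/104) = 0.011y*.
The bracket is 0.409, giving y* = 0.2/0.011 = 18.2.

x* ≈ 61.5, y* ≈ 18.2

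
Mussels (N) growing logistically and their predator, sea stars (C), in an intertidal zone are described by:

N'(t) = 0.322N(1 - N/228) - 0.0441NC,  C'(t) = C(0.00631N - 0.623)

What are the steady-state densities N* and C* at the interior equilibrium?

From dC/dt = 0 with C > 0: 0.00631N* = 0.623, so N* = 98.7.
Substitute into dN/dt = 0: 0.322(1 - 98.7/228) = 0.0441C*.
The bracket is 0.567, giving C* = 0.183/0.0441 = 4.14.

N* ≈ 98.7, C* ≈ 4.14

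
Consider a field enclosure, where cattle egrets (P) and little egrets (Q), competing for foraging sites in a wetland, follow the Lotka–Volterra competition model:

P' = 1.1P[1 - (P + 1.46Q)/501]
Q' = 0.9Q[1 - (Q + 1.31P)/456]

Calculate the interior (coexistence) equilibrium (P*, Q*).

P* ≈ 181, Q* ≈ 219

Setting both brackets to zero gives the nullclines P + 1.46Q = 501 and 1.31P + Q = 456.
Substituting Q = 456 - 1.31P into the first: P(1 - 1.46·1.31) = 501 - 1.46·456.
So P* = -165/-0.913 = 181, and then Q* = 456 - 1.31·181 = 219.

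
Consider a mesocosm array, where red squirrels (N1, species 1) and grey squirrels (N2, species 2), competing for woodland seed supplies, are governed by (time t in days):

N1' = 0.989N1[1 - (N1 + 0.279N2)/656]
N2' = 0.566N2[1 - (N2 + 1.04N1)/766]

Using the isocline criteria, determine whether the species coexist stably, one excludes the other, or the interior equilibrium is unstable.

Compare the nullcline intercepts: K1/α12 = 656/0.279 = 2350 > K2 = 766; K2/α21 = 766/1.04 = 737 > K1 = 656.
Since both inequalities hold, each species can invade when rare, so the interior equilibrium is stable.

stable coexistence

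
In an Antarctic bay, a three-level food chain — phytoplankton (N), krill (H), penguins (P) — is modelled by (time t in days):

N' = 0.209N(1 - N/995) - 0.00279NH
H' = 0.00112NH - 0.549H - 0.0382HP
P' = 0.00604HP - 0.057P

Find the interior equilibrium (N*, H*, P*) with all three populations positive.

N* ≈ 870, H* ≈ 9.44, P* ≈ 11.1

From dP/dt = 0: 0.00604H* = 0.057, so H* = 9.44.
From dN/dt = 0: 0.209(1 - N*/995) = 0.00279·9.44, giving N* = 995·(1 - 0.126) = 870.
From dH/dt = 0: 0.00112·870 - 0.549 = 0.0382P*, so P* = 0.425/0.0382 = 11.1.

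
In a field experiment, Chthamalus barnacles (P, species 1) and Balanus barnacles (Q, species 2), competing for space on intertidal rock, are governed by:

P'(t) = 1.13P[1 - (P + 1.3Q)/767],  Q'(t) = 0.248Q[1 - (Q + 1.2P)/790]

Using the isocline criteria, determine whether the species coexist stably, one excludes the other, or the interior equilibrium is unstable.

Compare the nullcline intercepts: K1/α12 = 767/1.3 = 590 < K2 = 790; K2/α21 = 790/1.2 = 658 < K1 = 767.
Since both are reversed, neither can invade when rare; the interior point is a saddle.

unstable coexistence (outcome depends on initial conditions)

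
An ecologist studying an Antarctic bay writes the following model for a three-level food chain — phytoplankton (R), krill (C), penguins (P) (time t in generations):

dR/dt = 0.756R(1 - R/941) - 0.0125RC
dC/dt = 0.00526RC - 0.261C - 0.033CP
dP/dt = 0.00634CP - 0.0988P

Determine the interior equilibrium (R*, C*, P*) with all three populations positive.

R* ≈ 699, C* ≈ 15.6, P* ≈ 103

From dP/dt = 0: 0.00634C* = 0.0988, so C* = 15.6.
From dR/dt = 0: 0.756(1 - R*/941) = 0.0125·15.6, giving R* = 941·(1 - 0.258) = 699.
From dC/dt = 0: 0.00526·699 - 0.261 = 0.033P*, so P* = 3.41/0.033 = 103.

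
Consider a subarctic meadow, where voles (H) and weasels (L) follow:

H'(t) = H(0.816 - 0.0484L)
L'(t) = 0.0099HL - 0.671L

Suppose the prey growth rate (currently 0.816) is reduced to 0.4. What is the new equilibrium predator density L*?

At the interior fixed point, setting dH/dt = 0 with H > 0 fixes L* = (prey growth rate)/(HL coefficient) — independent of the other coefficients.
With the change, L* = 0.4/0.0484 = 8.26; it falls from 16.9.

L* ≈ 8.26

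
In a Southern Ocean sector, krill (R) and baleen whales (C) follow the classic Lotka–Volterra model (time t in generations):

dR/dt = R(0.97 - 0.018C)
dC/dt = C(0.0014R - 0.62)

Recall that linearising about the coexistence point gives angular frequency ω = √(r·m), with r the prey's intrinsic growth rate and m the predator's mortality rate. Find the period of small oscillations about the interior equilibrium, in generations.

Here r = 0.97 and m = 0.62, so r·m = 0.601.
ω = √0.601 = 0.775 per generation, hence T = 2π/ω ≈ 8.1 generations.

T ≈ 8.1 generations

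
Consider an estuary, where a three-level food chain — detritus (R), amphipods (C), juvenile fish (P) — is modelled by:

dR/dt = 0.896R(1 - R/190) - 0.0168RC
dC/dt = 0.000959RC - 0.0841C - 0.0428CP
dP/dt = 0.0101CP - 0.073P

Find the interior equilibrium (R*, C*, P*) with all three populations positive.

From dP/dt = 0: 0.0101C* = 0.073, so C* = 7.23.
From dR/dt = 0: 0.896(1 - R*/190) = 0.0168·7.23, giving R* = 190·(1 - 0.136) = 164.
From dC/dt = 0: 0.000959·164 - 0.0841 = 0.0428P*, so P* = 0.0734/0.0428 = 1.72.

R* ≈ 164, C* ≈ 7.23, P* ≈ 1.72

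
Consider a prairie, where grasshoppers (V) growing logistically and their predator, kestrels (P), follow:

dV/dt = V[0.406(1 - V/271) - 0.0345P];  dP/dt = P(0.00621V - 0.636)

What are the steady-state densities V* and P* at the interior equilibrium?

V* ≈ 102, P* ≈ 7.32

From dP/dt = 0 with P > 0: 0.00621V* = 0.636, so V* = 102.
Substitute into dV/dt = 0: 0.406(1 - 102/271) = 0.0345P*.
The bracket is 0.622, giving P* = 0.253/0.0345 = 7.32.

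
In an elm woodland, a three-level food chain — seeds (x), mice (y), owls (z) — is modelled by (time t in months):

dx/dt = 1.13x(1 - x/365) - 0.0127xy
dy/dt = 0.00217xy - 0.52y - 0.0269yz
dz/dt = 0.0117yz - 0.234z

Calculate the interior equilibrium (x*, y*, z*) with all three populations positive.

From dz/dt = 0: 0.0117y* = 0.234, so y* = 20.
From dx/dt = 0: 1.13(1 - x*/365) = 0.0127·20, giving x* = 365·(1 - 0.225) = 283.
From dy/dt = 0: 0.00217·283 - 0.52 = 0.0269z*, so z* = 0.094/0.0269 = 3.49.

x* ≈ 283, y* ≈ 20, z* ≈ 3.49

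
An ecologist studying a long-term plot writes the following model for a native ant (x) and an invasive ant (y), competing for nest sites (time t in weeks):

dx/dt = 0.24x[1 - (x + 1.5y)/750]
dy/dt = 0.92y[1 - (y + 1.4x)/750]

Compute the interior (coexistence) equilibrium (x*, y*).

x* ≈ 341, y* ≈ 273

Setting both brackets to zero gives the nullclines x + 1.5y = 750 and 1.4x + y = 750.
Substituting y = 750 - 1.4x into the first: x(1 - 1.5·1.4) = 750 - 1.5·750.
So x* = -375/-1.1 = 341, and then y* = 750 - 1.4·341 = 273.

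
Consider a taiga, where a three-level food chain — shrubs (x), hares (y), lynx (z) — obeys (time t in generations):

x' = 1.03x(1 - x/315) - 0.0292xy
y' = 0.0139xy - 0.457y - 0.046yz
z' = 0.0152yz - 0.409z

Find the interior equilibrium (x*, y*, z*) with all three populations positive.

x* ≈ 74.7, y* ≈ 26.9, z* ≈ 12.6

From dz/dt = 0: 0.0152y* = 0.409, so y* = 26.9.
From dx/dt = 0: 1.03(1 - x*/315) = 0.0292·26.9, giving x* = 315·(1 - 0.763) = 74.7.
From dy/dt = 0: 0.0139·74.7 - 0.457 = 0.046z*, so z* = 0.581/0.046 = 12.6.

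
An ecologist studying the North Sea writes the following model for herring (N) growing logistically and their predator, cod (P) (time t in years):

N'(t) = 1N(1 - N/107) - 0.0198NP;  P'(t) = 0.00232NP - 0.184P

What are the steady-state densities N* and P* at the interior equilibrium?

N* ≈ 79.3, P* ≈ 13.1

From dP/dt = 0 with P > 0: 0.00232N* = 0.184, so N* = 79.3.
Substitute into dN/dt = 0: 1(1 - 79.3/107) = 0.0198P*.
The bracket is 0.259, giving P* = 0.259/0.0198 = 13.1.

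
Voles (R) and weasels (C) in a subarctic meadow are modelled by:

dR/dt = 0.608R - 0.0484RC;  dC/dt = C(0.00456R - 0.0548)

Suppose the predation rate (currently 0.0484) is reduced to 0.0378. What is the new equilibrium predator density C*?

C* ≈ 16.1

At the interior fixed point, setting dR/dt = 0 with R > 0 fixes C* = (prey growth rate)/(RC coefficient) — independent of the other coefficients.
With the change, C* = 0.608/0.0378 = 16.1; it rises from 12.6.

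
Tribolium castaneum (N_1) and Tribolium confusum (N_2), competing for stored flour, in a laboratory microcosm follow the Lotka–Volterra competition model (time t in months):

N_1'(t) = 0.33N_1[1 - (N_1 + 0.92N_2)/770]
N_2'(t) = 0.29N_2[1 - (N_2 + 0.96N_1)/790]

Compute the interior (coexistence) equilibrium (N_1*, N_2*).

Setting both brackets to zero gives the nullclines N_1 + 0.92N_2 = 770 and 0.96N_1 + N_2 = 790.
Substituting N_2 = 790 - 0.96N_1 into the first: N_1(1 - 0.92·0.96) = 770 - 0.92·790.
So N_1* = 43.2/0.117 = 370, and then N_2* = 790 - 0.96·370 = 435.

N_1* ≈ 370, N_2* ≈ 435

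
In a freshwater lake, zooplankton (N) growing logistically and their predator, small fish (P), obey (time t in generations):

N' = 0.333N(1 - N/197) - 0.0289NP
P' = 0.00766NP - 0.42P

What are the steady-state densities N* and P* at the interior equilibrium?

N* ≈ 54.8, P* ≈ 8.32

From dP/dt = 0 with P > 0: 0.00766N* = 0.42, so N* = 54.8.
Substitute into dN/dt = 0: 0.333(1 - 54.8/197) = 0.0289P*.
The bracket is 0.722, giving P* = 0.24/0.0289 = 8.32.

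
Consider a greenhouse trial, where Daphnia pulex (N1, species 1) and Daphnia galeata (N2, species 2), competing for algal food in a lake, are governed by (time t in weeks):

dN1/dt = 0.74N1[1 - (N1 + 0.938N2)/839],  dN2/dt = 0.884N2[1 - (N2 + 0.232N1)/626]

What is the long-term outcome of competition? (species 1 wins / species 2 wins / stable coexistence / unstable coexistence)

Compare the nullcline intercepts: K1/α12 = 839/0.938 = 894 > K2 = 626; K2/α21 = 626/0.232 = 2700 > K1 = 839.
Since both inequalities hold, each species can invade when rare, so the interior equilibrium is stable.

stable coexistence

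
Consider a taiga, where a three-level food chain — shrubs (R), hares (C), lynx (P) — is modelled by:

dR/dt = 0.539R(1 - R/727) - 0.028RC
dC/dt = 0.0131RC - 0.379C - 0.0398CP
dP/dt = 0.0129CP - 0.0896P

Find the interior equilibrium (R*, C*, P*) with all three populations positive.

R* ≈ 465, C* ≈ 6.95, P* ≈ 143

From dP/dt = 0: 0.0129C* = 0.0896, so C* = 6.95.
From dR/dt = 0: 0.539(1 - R*/727) = 0.028·6.95, giving R* = 727·(1 - 0.361) = 465.
From dC/dt = 0: 0.0131·465 - 0.379 = 0.0398P*, so P* = 5.71/0.0398 = 143.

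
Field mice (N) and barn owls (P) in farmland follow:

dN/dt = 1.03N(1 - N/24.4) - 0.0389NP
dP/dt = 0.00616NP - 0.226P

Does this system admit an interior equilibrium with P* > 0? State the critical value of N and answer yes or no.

Threshold N = 36.7; K < 36.7, so no, the predator goes extinct.

The predator equation gives dP/dt > 0 only when N > 0.226/0.00616 = 36.7.
Without the predator, N → K = 24.4. Since 24.4 < 36.7, the predator cannot invade.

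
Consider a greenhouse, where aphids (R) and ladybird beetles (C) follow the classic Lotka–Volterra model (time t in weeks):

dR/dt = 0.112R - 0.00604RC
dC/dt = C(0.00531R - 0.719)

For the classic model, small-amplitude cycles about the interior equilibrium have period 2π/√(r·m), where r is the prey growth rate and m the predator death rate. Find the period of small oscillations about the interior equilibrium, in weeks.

Here r = 0.112 and m = 0.719, so r·m = 0.0805.
ω = √0.0805 = 0.284 per week, hence T = 2π/ω ≈ 22.1 weeks.

T ≈ 22.1 weeks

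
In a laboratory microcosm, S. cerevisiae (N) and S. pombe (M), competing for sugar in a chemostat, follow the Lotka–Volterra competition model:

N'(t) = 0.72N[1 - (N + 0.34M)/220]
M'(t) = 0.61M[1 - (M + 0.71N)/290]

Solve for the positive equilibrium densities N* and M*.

N* ≈ 160, M* ≈ 176

Setting both brackets to zero gives the nullclines N + 0.34M = 220 and 0.71N + M = 290.
Substituting M = 290 - 0.71N into the first: N(1 - 0.34·0.71) = 220 - 0.34·290.
So N* = 121/0.759 = 160, and then M* = 290 - 0.71·160 = 176.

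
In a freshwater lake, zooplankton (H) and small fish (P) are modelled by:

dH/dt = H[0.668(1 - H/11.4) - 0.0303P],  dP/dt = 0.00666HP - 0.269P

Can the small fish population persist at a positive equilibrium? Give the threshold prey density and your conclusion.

The predator equation gives dP/dt > 0 only when H > 0.269/0.00666 = 40.4.
Without the predator, H → K = 11.4. Since 11.4 < 40.4, the predator cannot invade.

Threshold H = 40.4; K < 40.4, so no, the predator goes extinct.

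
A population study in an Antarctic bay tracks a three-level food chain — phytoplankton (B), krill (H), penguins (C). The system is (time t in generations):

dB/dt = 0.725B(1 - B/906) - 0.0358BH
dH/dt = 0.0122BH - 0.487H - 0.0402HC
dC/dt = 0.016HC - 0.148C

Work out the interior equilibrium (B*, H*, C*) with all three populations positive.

From dC/dt = 0: 0.016H* = 0.148, so H* = 9.25.
From dB/dt = 0: 0.725(1 - B*/906) = 0.0358·9.25, giving B* = 906·(1 - 0.457) = 492.
From dH/dt = 0: 0.0122·492 - 0.487 = 0.0402C*, so C* = 5.52/0.0402 = 137.

B* ≈ 492, H* ≈ 9.25, C* ≈ 137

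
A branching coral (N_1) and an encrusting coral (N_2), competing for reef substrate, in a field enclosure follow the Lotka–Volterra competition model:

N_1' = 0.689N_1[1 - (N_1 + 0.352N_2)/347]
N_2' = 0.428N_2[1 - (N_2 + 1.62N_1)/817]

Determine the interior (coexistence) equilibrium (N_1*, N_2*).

N_1* ≈ 138, N_2* ≈ 593

Setting both brackets to zero gives the nullclines N_1 + 0.352N_2 = 347 and 1.62N_1 + N_2 = 817.
Substituting N_2 = 817 - 1.62N_1 into the first: N_1(1 - 0.352·1.62) = 347 - 0.352·817.
So N_1* = 59.4/0.43 = 138, and then N_2* = 817 - 1.62·138 = 593.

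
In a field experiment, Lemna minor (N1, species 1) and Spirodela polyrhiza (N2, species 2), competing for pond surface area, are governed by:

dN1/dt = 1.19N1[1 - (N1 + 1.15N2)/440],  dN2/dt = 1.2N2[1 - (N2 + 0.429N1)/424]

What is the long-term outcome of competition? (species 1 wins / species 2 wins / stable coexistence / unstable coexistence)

Compare the nullcline intercepts: K1/α12 = 440/1.15 = 383 < K2 = 424; K2/α21 = 424/0.429 = 988 > K1 = 440.
Since the inequalities point opposite ways, species 2 can invade but species 1 cannot.

species 2 excludes species 1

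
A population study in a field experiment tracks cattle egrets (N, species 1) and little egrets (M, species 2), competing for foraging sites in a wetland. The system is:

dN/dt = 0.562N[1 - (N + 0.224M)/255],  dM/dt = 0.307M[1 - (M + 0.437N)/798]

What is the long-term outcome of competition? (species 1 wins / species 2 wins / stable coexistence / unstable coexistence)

stable coexistence

Compare the nullcline intercepts: K1/α12 = 255/0.224 = 1140 > K2 = 798; K2/α21 = 798/0.437 = 1830 > K1 = 255.
Since both inequalities hold, each species can invade when rare, so the interior equilibrium is stable.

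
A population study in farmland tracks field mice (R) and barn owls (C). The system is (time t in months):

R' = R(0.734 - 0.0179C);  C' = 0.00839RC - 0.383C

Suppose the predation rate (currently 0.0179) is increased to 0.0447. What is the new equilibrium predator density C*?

C* ≈ 16.4

At the interior fixed point, setting dR/dt = 0 with R > 0 fixes C* = (prey growth rate)/(RC coefficient) — independent of the other coefficients.
With the change, C* = 0.734/0.0447 = 16.4; it falls from 41.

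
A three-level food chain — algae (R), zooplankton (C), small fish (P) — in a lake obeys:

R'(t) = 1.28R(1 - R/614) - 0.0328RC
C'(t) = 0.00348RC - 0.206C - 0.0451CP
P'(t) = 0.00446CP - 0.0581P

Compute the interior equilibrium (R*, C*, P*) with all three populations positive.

R* ≈ 409, C* ≈ 13, P* ≈ 27

From dP/dt = 0: 0.00446C* = 0.0581, so C* = 13.
From dR/dt = 0: 1.28(1 - R*/614) = 0.0328·13, giving R* = 614·(1 - 0.334) = 409.
From dC/dt = 0: 0.00348·409 - 0.206 = 0.0451P*, so P* = 1.22/0.0451 = 27.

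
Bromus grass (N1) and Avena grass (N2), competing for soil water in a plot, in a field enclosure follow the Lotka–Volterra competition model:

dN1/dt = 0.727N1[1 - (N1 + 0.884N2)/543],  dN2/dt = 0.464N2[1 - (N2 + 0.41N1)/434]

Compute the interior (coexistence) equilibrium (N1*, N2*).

Setting both brackets to zero gives the nullclines N1 + 0.884N2 = 543 and 0.41N1 + N2 = 434.
Substituting N2 = 434 - 0.41N1 into the first: N1(1 - 0.884·0.41) = 543 - 0.884·434.
So N1* = 159/0.638 = 250, and then N2* = 434 - 0.41·250 = 332.

N1* ≈ 250, N2* ≈ 332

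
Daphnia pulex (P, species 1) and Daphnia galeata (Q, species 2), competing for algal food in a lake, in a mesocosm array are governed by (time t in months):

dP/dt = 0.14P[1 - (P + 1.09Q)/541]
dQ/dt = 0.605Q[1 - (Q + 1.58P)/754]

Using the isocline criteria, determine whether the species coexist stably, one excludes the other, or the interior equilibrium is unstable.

unstable coexistence (outcome depends on initial conditions)

Compare the nullcline intercepts: K1/α12 = 541/1.09 = 496 < K2 = 754; K2/α21 = 754/1.58 = 477 < K1 = 541.
Since both are reversed, neither can invade when rare; the interior point is a saddle.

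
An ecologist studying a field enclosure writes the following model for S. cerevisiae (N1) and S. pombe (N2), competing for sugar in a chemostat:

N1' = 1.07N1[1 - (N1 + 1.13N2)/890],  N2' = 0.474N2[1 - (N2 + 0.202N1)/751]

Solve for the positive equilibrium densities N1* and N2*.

Setting both brackets to zero gives the nullclines N1 + 1.13N2 = 890 and 0.202N1 + N2 = 751.
Substituting N2 = 751 - 0.202N1 into the first: N1(1 - 1.13·0.202) = 890 - 1.13·751.
So N1* = 41.4/0.772 = 53.6, and then N2* = 751 - 0.202·53.6 = 740.

N1* ≈ 53.6, N2* ≈ 740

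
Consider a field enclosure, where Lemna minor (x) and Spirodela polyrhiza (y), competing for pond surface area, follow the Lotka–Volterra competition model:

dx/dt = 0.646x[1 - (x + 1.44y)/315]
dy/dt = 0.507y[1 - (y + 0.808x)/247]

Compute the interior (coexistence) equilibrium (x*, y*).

x* ≈ 249, y* ≈ 46

Setting both brackets to zero gives the nullclines x + 1.44y = 315 and 0.808x + y = 247.
Substituting y = 247 - 0.808x into the first: x(1 - 1.44·0.808) = 315 - 1.44·247.
So x* = -40.7/-0.164 = 249, and then y* = 247 - 0.808·249 = 46.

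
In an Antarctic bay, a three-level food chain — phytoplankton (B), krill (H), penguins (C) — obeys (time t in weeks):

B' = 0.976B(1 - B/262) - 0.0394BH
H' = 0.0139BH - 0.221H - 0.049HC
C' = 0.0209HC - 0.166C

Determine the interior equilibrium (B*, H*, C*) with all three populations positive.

B* ≈ 178, H* ≈ 7.94, C* ≈ 46

From dC/dt = 0: 0.0209H* = 0.166, so H* = 7.94.
From dB/dt = 0: 0.976(1 - B*/262) = 0.0394·7.94, giving B* = 262·(1 - 0.321) = 178.
From dH/dt = 0: 0.0139·178 - 0.221 = 0.049C*, so C* = 2.25/0.049 = 46.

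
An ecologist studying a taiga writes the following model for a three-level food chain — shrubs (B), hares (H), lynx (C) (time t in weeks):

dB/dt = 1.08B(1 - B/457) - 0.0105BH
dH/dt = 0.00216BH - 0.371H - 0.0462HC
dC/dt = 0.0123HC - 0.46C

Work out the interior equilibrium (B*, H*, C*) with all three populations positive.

B* ≈ 291, H* ≈ 37.4, C* ≈ 5.57

From dC/dt = 0: 0.0123H* = 0.46, so H* = 37.4.
From dB/dt = 0: 1.08(1 - B*/457) = 0.0105·37.4, giving B* = 457·(1 - 0.364) = 291.
From dH/dt = 0: 0.00216·291 - 0.371 = 0.0462C*, so C* = 0.257/0.0462 = 5.57.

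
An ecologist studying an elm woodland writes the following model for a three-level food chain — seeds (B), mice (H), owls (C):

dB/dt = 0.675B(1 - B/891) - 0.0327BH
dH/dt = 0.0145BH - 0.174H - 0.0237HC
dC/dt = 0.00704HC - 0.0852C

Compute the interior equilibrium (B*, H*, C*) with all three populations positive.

B* ≈ 369, H* ≈ 12.1, C* ≈ 218

From dC/dt = 0: 0.00704H* = 0.0852, so H* = 12.1.
From dB/dt = 0: 0.675(1 - B*/891) = 0.0327·12.1, giving B* = 891·(1 - 0.586) = 369.
From dH/dt = 0: 0.0145·369 - 0.174 = 0.0237C*, so C* = 5.17/0.0237 = 218.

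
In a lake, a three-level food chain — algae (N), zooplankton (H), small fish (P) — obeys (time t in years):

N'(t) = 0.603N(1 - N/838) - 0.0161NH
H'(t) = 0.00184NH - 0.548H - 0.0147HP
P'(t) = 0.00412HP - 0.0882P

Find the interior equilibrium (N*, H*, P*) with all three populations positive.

From dP/dt = 0: 0.00412H* = 0.0882, so H* = 21.4.
From dN/dt = 0: 0.603(1 - N*/838) = 0.0161·21.4, giving N* = 838·(1 - 0.572) = 359.
From dH/dt = 0: 0.00184·359 - 0.548 = 0.0147P*, so P* = 0.113/0.0147 = 7.66.

N* ≈ 359, H* ≈ 21.4, P* ≈ 7.66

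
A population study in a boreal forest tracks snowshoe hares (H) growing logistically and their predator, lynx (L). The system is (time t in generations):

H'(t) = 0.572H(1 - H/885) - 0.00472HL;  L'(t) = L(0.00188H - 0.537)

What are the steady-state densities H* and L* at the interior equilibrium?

From dL/dt = 0 with L > 0: 0.00188H* = 0.537, so H* = 286.
Substitute into dH/dt = 0: 0.572(1 - 286/885) = 0.00472L*.
The bracket is 0.677, giving L* = 0.387/0.00472 = 82.1.

H* ≈ 286, L* ≈ 82.1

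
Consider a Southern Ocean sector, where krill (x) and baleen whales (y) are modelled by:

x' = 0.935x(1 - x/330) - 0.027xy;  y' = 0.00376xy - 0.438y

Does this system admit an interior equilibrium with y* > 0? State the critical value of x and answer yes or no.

The predator equation gives dy/dt > 0 only when x > 0.438/0.00376 = 116.
Without the predator, x → K = 330. Since 330 > 116, the predator can invade and persist.

Threshold x = 116; K > 116, so yes, the predator persists.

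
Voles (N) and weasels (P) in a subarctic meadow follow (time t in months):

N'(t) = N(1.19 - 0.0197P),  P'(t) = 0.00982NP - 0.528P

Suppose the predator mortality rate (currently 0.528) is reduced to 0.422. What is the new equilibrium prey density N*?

N* ≈ 43

At the interior fixed point, setting dP/dt = 0 with P > 0 fixes N* = (predator death rate)/(NP coefficient) — independent of the other coefficients.
With the change, N* = 0.422/0.00982 = 43; it falls from 53.8.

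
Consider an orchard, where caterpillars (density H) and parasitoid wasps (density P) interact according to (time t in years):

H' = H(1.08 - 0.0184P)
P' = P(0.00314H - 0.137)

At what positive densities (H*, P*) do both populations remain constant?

Set dP/dt = 0 with P > 0: 0.00314H - 0.137 = 0, so H* = 0.137/0.00314 = 43.6.
Set dH/dt = 0 with H > 0: 1.08 - 0.0184P = 0, so P* = 1.08/0.0184 = 58.7.

H* ≈ 43.6, P* ≈ 58.7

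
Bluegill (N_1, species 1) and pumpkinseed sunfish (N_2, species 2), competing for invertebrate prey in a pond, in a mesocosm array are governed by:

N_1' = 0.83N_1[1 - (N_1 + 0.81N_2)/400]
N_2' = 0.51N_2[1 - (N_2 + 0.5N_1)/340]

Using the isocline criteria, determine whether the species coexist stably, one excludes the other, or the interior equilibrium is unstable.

stable coexistence

Compare the nullcline intercepts: K1/α12 = 400/0.81 = 494 > K2 = 340; K2/α21 = 340/0.5 = 680 > K1 = 400.
Since both inequalities hold, each species can invade when rare, so the interior equilibrium is stable.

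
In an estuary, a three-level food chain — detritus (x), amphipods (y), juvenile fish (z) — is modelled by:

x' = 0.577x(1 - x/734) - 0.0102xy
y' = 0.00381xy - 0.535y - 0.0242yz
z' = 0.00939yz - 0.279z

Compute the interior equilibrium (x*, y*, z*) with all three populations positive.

From dz/dt = 0: 0.00939y* = 0.279, so y* = 29.7.
From dx/dt = 0: 0.577(1 - x*/734) = 0.0102·29.7, giving x* = 734·(1 - 0.525) = 348.
From dy/dt = 0: 0.00381·348 - 0.535 = 0.0242z*, so z* = 0.793/0.0242 = 32.8.

x* ≈ 348, y* ≈ 29.7, z* ≈ 32.8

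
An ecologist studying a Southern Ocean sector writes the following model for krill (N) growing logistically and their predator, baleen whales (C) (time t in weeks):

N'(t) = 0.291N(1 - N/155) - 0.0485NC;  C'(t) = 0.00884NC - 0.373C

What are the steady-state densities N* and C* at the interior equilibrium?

From dC/dt = 0 with C > 0: 0.00884N* = 0.373, so N* = 42.2.
Substitute into dN/dt = 0: 0.291(1 - 42.2/155) = 0.0485C*.
The bracket is 0.728, giving C* = 0.212/0.0485 = 4.37.

N* ≈ 42.2, C* ≈ 4.37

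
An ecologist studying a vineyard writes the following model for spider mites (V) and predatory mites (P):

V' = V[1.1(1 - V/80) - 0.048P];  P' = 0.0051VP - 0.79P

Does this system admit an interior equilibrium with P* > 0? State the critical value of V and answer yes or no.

The predator equation gives dP/dt > 0 only when V > 0.79/0.0051 = 155.
Without the predator, V → K = 80. Since 80 < 155, the predator cannot invade.

Threshold V = 155; K < 155, so no, the predator goes extinct.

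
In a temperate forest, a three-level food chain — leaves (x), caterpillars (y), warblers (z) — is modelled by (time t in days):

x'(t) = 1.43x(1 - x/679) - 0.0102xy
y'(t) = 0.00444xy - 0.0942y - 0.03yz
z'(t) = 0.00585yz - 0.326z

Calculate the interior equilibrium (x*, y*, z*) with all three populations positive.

From dz/dt = 0: 0.00585y* = 0.326, so y* = 55.7.
From dx/dt = 0: 1.43(1 - x*/679) = 0.0102·55.7, giving x* = 679·(1 - 0.397) = 409.
From dy/dt = 0: 0.00444·409 - 0.0942 = 0.03z*, so z* = 1.72/0.03 = 57.4.

x* ≈ 409, y* ≈ 55.7, z* ≈ 57.4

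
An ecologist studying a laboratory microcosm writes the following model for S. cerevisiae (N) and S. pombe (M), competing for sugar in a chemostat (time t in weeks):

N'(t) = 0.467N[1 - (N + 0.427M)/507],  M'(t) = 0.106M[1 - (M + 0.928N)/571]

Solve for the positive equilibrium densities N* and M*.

N* ≈ 436, M* ≈ 166

Setting both brackets to zero gives the nullclines N + 0.427M = 507 and 0.928N + M = 571.
Substituting M = 571 - 0.928N into the first: N(1 - 0.427·0.928) = 507 - 0.427·571.
So N* = 263/0.604 = 436, and then M* = 571 - 0.928·436 = 166.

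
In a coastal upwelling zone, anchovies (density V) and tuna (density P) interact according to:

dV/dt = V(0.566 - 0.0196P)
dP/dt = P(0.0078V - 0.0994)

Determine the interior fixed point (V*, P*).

V* ≈ 12.7, P* ≈ 28.9

Set dP/dt = 0 with P > 0: 0.0078V - 0.0994 = 0, so V* = 0.0994/0.0078 = 12.7.
Set dV/dt = 0 with V > 0: 0.566 - 0.0196P = 0, so P* = 0.566/0.0196 = 28.9.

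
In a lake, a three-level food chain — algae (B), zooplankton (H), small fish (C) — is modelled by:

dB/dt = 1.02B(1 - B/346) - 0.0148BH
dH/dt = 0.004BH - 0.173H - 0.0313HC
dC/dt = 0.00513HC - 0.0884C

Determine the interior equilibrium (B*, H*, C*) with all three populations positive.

B* ≈ 259, H* ≈ 17.2, C* ≈ 27.6

From dC/dt = 0: 0.00513H* = 0.0884, so H* = 17.2.
From dB/dt = 0: 1.02(1 - B*/346) = 0.0148·17.2, giving B* = 346·(1 - 0.25) = 259.
From dH/dt = 0: 0.004·259 - 0.173 = 0.0313C*, so C* = 0.865/0.0313 = 27.6.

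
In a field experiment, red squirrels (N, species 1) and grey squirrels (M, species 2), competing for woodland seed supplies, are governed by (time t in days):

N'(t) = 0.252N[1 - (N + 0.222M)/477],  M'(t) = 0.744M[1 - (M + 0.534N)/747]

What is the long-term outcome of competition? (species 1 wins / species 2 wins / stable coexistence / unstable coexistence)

Compare the nullcline intercepts: K1/α12 = 477/0.222 = 2150 > K2 = 747; K2/α21 = 747/0.534 = 1400 > K1 = 477.
Since both inequalities hold, each species can invade when rare, so the interior equilibrium is stable.

stable coexistence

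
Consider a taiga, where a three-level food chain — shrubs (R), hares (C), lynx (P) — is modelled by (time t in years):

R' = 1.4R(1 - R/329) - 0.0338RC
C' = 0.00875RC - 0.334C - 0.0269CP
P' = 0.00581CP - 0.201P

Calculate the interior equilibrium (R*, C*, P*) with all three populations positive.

From dP/dt = 0: 0.00581C* = 0.201, so C* = 34.6.
From dR/dt = 0: 1.4(1 - R*/329) = 0.0338·34.6, giving R* = 329·(1 - 0.835) = 54.2.
From dC/dt = 0: 0.00875·54.2 - 0.334 = 0.0269P*, so P* = 0.14/0.0269 = 5.22.

R* ≈ 54.2, C* ≈ 34.6, P* ≈ 5.22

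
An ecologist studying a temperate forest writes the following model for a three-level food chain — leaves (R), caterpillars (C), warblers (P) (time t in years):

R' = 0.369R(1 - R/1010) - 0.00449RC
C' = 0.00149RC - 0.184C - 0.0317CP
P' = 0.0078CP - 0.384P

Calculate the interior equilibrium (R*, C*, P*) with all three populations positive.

From dP/dt = 0: 0.0078C* = 0.384, so C* = 49.2.
From dR/dt = 0: 0.369(1 - R*/1010) = 0.00449·49.2, giving R* = 1010·(1 - 0.599) = 405.
From dC/dt = 0: 0.00149·405 - 0.184 = 0.0317P*, so P* = 0.419/0.0317 = 13.2.

R* ≈ 405, C* ≈ 49.2, P* ≈ 13.2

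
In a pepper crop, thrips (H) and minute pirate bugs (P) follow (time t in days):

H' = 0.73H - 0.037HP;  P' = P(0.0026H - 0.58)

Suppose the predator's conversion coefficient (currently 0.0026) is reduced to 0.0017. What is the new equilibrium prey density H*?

H* ≈ 341

At the interior fixed point, setting dP/dt = 0 with P > 0 fixes H* = (predator death rate)/(HP coefficient) — independent of the other coefficients.
With the change, H* = 0.58/0.0017 = 341; it rises from 223.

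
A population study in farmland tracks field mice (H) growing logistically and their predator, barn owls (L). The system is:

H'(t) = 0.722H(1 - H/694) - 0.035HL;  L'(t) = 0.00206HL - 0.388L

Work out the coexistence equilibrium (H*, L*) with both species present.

H* ≈ 188, L* ≈ 15

From dL/dt = 0 with L > 0: 0.00206H* = 0.388, so H* = 188.
Substitute into dH/dt = 0: 0.722(1 - 188/694) = 0.035L*.
The bracket is 0.729, giving L* = 0.526/0.035 = 15.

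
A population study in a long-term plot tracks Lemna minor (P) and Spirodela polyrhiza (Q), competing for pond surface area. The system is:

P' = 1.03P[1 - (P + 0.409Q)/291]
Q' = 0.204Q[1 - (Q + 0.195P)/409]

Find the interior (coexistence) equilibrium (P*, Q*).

P* ≈ 134, Q* ≈ 383

Setting both brackets to zero gives the nullclines P + 0.409Q = 291 and 0.195P + Q = 409.
Substituting Q = 409 - 0.195P into the first: P(1 - 0.409·0.195) = 291 - 0.409·409.
So P* = 124/0.92 = 134, and then Q* = 409 - 0.195·134 = 383.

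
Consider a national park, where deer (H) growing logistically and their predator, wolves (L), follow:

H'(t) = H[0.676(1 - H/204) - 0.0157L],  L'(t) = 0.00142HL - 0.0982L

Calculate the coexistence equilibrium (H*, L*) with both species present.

H* ≈ 69.2, L* ≈ 28.5

From dL/dt = 0 with L > 0: 0.00142H* = 0.0982, so H* = 69.2.
Substitute into dH/dt = 0: 0.676(1 - 69.2/204) = 0.0157L*.
The bracket is 0.661, giving L* = 0.447/0.0157 = 28.5.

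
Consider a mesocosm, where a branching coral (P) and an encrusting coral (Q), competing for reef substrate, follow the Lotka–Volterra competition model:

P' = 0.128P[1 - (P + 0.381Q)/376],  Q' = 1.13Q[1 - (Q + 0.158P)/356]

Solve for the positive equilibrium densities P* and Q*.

Setting both brackets to zero gives the nullclines P + 0.381Q = 376 and 0.158P + Q = 356.
Substituting Q = 356 - 0.158P into the first: P(1 - 0.381·0.158) = 376 - 0.381·356.
So P* = 240/0.94 = 256, and then Q* = 356 - 0.158·256 = 316.

P* ≈ 256, Q* ≈ 316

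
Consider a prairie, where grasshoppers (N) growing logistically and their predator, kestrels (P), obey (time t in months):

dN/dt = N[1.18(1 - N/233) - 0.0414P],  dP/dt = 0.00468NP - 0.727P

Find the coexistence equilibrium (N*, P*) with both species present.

N* ≈ 155, P* ≈ 9.5

From dP/dt = 0 with P > 0: 0.00468N* = 0.727, so N* = 155.
Substitute into dN/dt = 0: 1.18(1 - 155/233) = 0.0414P*.
The bracket is 0.333, giving P* = 0.393/0.0414 = 9.5.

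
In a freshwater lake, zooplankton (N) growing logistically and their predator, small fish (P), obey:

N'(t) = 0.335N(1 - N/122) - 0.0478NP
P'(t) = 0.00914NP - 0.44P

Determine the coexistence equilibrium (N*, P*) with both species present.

From dP/dt = 0 with P > 0: 0.00914N* = 0.44, so N* = 48.1.
Substitute into dN/dt = 0: 0.335(1 - 48.1/122) = 0.0478P*.
The bracket is 0.605, giving P* = 0.203/0.0478 = 4.24.

N* ≈ 48.1, P* ≈ 4.24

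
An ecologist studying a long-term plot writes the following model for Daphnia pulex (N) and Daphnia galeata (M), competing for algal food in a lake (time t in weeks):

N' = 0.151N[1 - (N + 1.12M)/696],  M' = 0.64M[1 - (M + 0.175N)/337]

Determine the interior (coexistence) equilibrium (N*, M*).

Setting both brackets to zero gives the nullclines N + 1.12M = 696 and 0.175N + M = 337.
Substituting M = 337 - 0.175N into the first: N(1 - 1.12·0.175) = 696 - 1.12·337.
So N* = 319/0.804 = 396, and then M* = 337 - 0.175·396 = 268.

N* ≈ 396, M* ≈ 268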